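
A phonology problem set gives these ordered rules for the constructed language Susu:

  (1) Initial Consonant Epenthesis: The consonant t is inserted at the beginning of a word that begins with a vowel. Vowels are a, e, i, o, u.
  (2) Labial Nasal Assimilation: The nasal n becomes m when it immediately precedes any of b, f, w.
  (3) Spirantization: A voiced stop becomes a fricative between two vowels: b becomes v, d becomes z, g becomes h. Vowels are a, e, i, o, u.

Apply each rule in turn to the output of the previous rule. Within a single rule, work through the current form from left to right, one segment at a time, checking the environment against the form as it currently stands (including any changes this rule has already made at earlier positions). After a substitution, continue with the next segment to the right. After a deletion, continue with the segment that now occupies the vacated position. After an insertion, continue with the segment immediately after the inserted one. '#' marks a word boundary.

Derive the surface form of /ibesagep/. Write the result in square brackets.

(1) Initial Consonant Epenthesis: [ibesagep] → [tibesagep]
(2) Labial Nasal Assimilation: no change — [tibesagep]
(3) Spirantization: [tibesagep] → [tivesahep]

[tivesahep]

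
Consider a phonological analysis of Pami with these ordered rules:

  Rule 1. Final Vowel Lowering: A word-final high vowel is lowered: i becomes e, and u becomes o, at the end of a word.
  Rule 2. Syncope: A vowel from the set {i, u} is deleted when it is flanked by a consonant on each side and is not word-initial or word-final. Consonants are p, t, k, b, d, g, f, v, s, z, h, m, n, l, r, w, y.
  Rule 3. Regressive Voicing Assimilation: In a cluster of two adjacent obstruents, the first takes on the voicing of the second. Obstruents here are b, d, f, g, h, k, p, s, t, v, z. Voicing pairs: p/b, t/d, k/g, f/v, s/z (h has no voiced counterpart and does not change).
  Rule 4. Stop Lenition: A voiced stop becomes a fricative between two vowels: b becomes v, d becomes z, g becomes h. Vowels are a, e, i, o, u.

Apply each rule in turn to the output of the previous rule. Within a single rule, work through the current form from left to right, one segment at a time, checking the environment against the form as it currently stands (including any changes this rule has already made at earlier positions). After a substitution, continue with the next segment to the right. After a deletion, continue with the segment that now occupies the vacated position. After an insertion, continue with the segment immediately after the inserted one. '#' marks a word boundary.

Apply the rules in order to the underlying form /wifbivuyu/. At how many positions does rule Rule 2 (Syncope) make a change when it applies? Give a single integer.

3

Rule 1 Final Vowel Lowering: [wifbivuyu] → [wifbivuyo]
Rule 2 Syncope: [wifbivuyo] → [wfbvyo]
Rule 3 Regressive Voicing Assimilation: [wfbvyo] → [wvbvyo]
Rule 4 Stop Lenition: no change — [wvbvyo]
Rule Rule 2 changed 3 position(s).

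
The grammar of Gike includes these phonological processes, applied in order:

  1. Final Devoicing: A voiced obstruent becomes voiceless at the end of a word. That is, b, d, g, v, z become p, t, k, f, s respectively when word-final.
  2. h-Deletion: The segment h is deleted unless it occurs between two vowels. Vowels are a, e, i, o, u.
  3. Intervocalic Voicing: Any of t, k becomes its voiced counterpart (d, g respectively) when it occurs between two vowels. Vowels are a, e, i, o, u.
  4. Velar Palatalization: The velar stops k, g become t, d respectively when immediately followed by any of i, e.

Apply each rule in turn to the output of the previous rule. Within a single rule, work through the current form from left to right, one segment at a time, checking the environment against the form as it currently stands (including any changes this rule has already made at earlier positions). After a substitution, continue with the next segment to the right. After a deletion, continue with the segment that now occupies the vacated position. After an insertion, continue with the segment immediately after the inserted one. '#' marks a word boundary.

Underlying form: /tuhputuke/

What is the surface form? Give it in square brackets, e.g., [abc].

[tupudude]

1 Final Devoicing: no change — [tuhputuke]
2 h-Deletion: [tuhputuke] → [tuputuke]
3 Intervocalic Voicing: [tuputuke] → [tupuduge]
4 Velar Palatalization: [tupuduge] → [tupudude]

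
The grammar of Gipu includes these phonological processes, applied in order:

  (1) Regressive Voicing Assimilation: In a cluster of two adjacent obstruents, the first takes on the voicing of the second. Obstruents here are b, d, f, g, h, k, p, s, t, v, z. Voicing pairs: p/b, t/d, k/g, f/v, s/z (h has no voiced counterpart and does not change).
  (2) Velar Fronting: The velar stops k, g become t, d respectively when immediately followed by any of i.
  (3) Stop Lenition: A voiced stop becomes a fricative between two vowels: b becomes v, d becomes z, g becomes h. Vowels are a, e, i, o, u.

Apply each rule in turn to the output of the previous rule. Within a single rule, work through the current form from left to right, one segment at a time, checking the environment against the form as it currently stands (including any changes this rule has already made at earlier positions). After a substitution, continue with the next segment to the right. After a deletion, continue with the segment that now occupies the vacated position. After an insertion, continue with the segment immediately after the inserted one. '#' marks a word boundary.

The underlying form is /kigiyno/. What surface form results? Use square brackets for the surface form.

[tiziyno]

(1) Regressive Voicing Assimilation: no change — [kigiyno]
(2) Velar Fronting: [kigiyno] → [tidiyno]
(3) Stop Lenition: [tidiyno] → [tiziyno]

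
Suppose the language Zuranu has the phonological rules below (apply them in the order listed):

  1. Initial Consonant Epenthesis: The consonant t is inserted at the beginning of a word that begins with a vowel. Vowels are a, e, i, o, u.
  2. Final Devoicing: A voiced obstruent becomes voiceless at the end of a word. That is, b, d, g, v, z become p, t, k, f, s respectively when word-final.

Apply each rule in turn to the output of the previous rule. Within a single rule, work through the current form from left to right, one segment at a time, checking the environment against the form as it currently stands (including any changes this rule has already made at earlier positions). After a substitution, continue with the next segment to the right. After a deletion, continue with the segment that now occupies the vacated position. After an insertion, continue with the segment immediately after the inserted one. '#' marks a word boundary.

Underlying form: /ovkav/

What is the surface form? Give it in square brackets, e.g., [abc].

[tovkaf]

1 Initial Consonant Epenthesis: [ovkav] → [tovkav]
2 Final Devoicing: [tovkav] → [tovkaf]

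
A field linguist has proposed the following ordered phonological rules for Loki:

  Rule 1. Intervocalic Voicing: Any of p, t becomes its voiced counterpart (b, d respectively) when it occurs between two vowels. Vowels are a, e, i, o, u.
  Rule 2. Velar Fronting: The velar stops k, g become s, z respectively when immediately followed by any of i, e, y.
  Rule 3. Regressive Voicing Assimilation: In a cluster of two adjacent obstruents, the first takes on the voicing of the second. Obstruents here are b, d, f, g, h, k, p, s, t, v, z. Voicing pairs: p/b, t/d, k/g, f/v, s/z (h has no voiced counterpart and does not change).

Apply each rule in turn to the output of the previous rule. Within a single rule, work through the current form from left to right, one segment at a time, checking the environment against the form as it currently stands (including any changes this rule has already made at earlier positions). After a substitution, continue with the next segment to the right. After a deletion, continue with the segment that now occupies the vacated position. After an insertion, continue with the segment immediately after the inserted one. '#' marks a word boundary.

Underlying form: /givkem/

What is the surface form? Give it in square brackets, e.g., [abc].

[zifsem]

Rule 1 Intervocalic Voicing: no change — [givkem]
Rule 2 Velar Fronting: [givkem] → [zivsem]
Rule 3 Regressive Voicing Assimilation: [zivsem] → [zifsem]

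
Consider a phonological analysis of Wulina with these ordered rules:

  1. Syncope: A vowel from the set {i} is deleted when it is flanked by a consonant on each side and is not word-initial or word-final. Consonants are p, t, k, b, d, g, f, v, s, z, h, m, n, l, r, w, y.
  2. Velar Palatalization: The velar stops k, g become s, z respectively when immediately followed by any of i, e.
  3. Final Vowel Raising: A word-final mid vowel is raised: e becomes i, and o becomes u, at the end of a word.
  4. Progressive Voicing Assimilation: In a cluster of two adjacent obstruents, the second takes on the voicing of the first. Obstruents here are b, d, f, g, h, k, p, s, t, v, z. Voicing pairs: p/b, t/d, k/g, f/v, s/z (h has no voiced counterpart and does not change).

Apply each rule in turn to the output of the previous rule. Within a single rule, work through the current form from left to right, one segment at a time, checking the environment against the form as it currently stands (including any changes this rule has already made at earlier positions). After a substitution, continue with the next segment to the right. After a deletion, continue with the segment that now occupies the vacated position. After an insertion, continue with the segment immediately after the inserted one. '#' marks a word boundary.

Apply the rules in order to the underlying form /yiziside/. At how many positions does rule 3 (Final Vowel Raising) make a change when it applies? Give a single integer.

1

1 Syncope: [yiziside] → [yzsde]
2 Velar Palatalization: no change — [yzsde]
3 Final Vowel Raising: [yzsde] → [yzsdi]
4 Progressive Voicing Assimilation: [yzsdi] → [yzzdi]
Rule 3 changed 1 position(s).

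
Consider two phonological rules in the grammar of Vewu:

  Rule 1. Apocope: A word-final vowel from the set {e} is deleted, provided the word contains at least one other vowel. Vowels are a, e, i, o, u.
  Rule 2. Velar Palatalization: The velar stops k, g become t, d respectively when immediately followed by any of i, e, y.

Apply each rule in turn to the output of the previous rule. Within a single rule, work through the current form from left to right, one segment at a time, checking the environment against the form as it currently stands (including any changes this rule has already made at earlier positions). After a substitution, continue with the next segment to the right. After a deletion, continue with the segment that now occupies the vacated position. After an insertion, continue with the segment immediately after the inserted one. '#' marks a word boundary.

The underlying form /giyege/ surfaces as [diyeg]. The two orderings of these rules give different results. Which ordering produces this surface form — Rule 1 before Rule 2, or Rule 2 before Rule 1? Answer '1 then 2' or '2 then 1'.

1 then 2

Order 1 then 2:
  1 Apocope: [giyege] → [giyeg]
  2 Velar Palatalization: [giyeg] → [diyeg]
  result: [diyeg]
Order 2 then 1:
  2 Velar Palatalization: [giyege] → [diyede]
  1 Apocope: [diyede] → [diyed]
  result: [diyed]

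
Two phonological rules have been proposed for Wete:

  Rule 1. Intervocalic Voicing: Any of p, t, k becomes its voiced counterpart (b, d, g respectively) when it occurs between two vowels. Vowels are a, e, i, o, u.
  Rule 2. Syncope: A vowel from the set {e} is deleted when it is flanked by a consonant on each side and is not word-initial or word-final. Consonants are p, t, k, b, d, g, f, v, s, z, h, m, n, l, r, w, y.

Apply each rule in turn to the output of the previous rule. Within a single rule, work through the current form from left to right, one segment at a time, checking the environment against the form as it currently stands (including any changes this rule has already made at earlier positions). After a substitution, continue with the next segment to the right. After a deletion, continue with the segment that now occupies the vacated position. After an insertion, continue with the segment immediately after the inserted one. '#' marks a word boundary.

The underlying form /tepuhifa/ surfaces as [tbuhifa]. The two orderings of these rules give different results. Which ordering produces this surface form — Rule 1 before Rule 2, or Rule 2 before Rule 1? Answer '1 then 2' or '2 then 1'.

Order 1 then 2:
  1 Intervocalic Voicing: [tepuhifa] → [tebuhifa]
  2 Syncope: [tebuhifa] → [tbuhifa]
  result: [tbuhifa]
Order 2 then 1:
  2 Syncope: [tepuhifa] → [tpuhifa]
  1 Intervocalic Voicing: no change — [tpuhifa]
  result: [tpuhifa]

1 then 2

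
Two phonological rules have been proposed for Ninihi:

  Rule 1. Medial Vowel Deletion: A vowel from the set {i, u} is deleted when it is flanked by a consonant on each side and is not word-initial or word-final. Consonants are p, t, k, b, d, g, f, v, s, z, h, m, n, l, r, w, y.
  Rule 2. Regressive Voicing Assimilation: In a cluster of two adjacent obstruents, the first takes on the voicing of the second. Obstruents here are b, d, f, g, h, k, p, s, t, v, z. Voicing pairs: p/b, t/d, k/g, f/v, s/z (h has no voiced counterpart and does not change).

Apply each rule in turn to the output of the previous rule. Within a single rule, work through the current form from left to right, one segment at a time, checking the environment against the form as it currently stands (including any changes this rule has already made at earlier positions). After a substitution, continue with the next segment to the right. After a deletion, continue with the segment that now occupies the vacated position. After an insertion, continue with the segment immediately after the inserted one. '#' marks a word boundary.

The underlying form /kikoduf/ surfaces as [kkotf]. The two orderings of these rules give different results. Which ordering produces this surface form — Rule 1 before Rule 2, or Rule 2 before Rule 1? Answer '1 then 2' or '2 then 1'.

1 then 2

Order 1 then 2:
  1 Medial Vowel Deletion: [kikoduf] → [kkodf]
  2 Regressive Voicing Assimilation: [kkodf] → [kkotf]
  result: [kkotf]
Order 2 then 1:
  2 Regressive Voicing Assimilation: no change — [kikoduf]
  1 Medial Vowel Deletion: [kikoduf] → [kkodf]
  result: [kkodf]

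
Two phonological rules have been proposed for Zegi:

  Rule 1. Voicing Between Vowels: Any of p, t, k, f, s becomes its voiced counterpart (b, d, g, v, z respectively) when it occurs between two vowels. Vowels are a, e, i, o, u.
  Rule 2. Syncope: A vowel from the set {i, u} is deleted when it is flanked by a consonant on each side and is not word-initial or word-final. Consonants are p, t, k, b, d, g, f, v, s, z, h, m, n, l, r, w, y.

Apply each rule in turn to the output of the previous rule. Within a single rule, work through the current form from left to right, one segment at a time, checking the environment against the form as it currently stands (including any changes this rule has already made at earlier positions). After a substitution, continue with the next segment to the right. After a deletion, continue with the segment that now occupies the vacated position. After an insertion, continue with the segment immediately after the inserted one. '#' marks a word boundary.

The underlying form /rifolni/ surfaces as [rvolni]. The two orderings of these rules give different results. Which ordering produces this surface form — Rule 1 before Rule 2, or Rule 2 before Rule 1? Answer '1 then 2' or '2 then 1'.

1 then 2

Order 1 then 2:
  1 Voicing Between Vowels: [rifolni] → [rivolni]
  2 Syncope: [rivolni] → [rvolni]
  result: [rvolni]
Order 2 then 1:
  2 Syncope: [rifolni] → [rfolni]
  1 Voicing Between Vowels: no change — [rfolni]
  result: [rfolni]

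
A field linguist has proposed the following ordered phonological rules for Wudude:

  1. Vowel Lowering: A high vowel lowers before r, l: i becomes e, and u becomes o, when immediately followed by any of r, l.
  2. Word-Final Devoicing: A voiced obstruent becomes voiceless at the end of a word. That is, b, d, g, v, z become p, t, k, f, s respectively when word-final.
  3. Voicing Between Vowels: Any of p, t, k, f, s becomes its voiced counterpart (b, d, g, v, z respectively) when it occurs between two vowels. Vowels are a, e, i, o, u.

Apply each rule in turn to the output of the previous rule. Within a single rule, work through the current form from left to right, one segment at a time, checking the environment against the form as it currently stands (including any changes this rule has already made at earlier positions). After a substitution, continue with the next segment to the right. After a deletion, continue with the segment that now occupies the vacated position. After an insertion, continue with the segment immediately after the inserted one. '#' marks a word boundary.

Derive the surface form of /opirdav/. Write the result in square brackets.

[oberdaf]

1 Vowel Lowering: [opirdav] → [operdav]
2 Word-Final Devoicing: [operdav] → [operdaf]
3 Voicing Between Vowels: [operdaf] → [oberdaf]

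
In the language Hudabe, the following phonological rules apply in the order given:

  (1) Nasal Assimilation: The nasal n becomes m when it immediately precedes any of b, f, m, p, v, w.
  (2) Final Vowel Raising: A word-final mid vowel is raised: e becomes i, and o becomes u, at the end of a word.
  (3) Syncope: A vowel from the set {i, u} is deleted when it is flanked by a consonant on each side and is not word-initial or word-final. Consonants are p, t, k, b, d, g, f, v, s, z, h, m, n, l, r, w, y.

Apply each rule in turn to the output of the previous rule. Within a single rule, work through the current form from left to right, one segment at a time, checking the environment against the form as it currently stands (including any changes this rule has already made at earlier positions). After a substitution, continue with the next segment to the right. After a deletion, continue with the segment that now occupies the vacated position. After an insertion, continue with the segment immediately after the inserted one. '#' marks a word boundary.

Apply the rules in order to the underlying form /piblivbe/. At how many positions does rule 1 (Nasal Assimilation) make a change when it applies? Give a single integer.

0

(1) Nasal Assimilation: no change — [piblivbe]
(2) Final Vowel Raising: [piblivbe] → [piblivbi]
(3) Syncope: [piblivbi] → [pblvbi]
Rule 1 changed 0 position(s).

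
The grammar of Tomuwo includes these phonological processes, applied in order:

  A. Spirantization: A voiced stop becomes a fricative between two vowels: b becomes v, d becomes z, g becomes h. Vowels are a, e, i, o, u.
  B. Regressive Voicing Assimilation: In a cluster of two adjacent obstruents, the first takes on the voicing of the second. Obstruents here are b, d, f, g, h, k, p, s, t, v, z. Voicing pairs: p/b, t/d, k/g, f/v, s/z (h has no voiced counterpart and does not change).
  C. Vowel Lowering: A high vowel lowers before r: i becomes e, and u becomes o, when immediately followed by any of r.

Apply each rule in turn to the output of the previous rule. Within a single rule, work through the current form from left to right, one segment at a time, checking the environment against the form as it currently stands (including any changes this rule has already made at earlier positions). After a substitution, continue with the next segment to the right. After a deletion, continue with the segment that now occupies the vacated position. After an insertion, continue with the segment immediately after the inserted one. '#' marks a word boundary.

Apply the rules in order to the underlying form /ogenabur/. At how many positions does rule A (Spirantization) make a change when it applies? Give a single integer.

2

A Spirantization: [ogenabur] → [ohenavur]
B Regressive Voicing Assimilation: no change — [ohenavur]
C Vowel Lowering: [ohenavur] → [ohenavor]
Rule A changed 2 position(s).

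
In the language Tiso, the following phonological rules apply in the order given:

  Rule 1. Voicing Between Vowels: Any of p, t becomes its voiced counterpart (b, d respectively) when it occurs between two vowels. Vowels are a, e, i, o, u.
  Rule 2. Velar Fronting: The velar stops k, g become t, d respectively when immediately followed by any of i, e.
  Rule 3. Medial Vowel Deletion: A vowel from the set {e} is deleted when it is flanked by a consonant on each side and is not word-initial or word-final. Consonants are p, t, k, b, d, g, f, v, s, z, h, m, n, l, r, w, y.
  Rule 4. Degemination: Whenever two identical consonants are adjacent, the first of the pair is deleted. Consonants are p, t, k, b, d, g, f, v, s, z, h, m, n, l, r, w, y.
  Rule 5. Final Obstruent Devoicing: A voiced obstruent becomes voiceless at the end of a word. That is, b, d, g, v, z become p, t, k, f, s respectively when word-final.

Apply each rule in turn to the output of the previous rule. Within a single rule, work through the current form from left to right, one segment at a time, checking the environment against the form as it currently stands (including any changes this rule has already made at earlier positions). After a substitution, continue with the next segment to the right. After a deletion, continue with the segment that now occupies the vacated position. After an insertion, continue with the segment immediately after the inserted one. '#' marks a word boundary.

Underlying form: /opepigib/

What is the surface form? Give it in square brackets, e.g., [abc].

Rule 1 Voicing Between Vowels: [opepigib] → [obebigib]
Rule 2 Velar Fronting: [obebigib] → [obebidib]
Rule 3 Medial Vowel Deletion: [obebidib] → [obbidib]
Rule 4 Degemination: [obbidib] → [obidib]
Rule 5 Final Obstruent Devoicing: [obidib] → [obidip]

[obidip]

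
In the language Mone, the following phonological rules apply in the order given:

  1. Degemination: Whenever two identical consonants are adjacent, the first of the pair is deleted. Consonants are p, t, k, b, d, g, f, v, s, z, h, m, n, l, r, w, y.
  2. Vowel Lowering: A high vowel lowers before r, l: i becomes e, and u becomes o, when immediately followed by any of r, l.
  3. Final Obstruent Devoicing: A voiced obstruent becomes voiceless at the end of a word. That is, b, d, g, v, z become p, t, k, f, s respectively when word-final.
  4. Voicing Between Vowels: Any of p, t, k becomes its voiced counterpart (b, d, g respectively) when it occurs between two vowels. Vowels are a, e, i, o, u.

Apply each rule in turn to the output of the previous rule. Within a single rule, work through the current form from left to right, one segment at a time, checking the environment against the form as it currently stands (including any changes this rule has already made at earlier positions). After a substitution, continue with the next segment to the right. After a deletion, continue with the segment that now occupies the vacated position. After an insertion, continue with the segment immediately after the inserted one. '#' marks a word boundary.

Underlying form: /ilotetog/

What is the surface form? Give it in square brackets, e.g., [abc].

[elodedok]

1 Degemination: no change — [ilotetog]
2 Vowel Lowering: [ilotetog] → [elotetog]
3 Final Obstruent Devoicing: [elotetog] → [elotetok]
4 Voicing Between Vowels: [elotetok] → [elodedok]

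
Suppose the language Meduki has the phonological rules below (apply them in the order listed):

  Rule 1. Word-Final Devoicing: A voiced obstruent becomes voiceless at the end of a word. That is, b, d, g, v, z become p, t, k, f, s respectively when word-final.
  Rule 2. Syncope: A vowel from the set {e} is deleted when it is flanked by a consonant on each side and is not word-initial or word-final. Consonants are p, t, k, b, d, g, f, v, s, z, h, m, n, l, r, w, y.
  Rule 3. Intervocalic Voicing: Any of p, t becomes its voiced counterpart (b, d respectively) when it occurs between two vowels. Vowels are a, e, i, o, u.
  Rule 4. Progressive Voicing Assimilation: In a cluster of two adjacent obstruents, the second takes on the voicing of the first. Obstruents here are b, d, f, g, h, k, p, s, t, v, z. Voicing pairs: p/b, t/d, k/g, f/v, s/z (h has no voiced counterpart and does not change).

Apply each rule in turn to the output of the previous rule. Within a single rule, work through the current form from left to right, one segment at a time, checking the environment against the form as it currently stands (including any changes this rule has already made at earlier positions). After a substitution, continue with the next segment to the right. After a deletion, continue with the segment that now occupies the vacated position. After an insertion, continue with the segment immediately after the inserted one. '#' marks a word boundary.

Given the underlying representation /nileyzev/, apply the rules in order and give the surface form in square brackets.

[nilyzv]

Rule 1 Word-Final Devoicing: [nileyzev] → [nileyzef]
Rule 2 Syncope: [nileyzef] → [nilyzf]
Rule 3 Intervocalic Voicing: no change — [nilyzf]
Rule 4 Progressive Voicing Assimilation: [nilyzf] → [nilyzv]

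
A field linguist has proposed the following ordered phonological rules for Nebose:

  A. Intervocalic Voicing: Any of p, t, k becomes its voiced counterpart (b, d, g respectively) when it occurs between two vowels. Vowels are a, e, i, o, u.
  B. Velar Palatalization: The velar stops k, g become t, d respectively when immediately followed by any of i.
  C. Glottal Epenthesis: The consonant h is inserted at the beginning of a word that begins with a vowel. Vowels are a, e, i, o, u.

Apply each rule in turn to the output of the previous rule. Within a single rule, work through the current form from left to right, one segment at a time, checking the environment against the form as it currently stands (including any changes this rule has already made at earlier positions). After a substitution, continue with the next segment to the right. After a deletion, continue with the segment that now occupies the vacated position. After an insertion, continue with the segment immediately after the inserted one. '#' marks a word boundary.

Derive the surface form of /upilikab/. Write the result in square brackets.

[hubiligab]

A Intervocalic Voicing: [upilikab] → [ubiligab]
B Velar Palatalization: no change — [ubiligab]
C Glottal Epenthesis: [ubiligab] → [hubiligab]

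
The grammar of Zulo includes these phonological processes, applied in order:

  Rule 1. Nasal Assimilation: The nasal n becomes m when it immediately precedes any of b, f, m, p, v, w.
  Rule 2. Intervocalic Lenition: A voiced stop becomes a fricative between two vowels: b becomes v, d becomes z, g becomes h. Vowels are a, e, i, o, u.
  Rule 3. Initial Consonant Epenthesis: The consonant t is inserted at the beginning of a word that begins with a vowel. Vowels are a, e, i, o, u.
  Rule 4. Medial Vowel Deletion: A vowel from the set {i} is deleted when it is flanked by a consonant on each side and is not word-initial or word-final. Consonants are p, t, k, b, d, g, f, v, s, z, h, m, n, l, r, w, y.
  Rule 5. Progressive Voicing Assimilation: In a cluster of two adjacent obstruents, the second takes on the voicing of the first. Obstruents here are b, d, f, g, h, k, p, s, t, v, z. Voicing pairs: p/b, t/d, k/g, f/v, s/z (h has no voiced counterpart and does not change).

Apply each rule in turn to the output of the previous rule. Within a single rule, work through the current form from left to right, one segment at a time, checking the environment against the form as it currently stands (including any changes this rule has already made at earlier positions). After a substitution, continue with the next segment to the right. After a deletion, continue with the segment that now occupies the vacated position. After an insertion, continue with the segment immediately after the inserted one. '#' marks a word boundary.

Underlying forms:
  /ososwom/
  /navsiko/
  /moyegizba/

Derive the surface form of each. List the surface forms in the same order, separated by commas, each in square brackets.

/ososwom/:
  Rule 1 Nasal Assimilation: no change — [ososwom]
  Rule 2 Intervocalic Lenition: no change — [ososwom]
  Rule 3 Initial Consonant Epenthesis: [ososwom] → [tososwom]
  Rule 4 Medial Vowel Deletion: no change — [tososwom]
  Rule 5 Progressive Voicing Assimilation: no change — [tososwom]
/navsiko/:
  Rule 1 Nasal Assimilation: no change — [navsiko]
  Rule 2 Intervocalic Lenition: no change — [navsiko]
  Rule 3 Initial Consonant Epenthesis: no change — [navsiko]
  Rule 4 Medial Vowel Deletion: [navsiko] → [navsko]
  Rule 5 Progressive Voicing Assimilation: [navsko] → [navzgo]
/moyegizba/:
  Rule 1 Nasal Assimilation: no change — [moyegizba]
  Rule 2 Intervocalic Lenition: [moyegizba] → [moyehizba]
  Rule 3 Initial Consonant Epenthesis: no change — [moyehizba]
  Rule 4 Medial Vowel Deletion: [moyehizba] → [moyehzba]
  Rule 5 Progressive Voicing Assimilation: [moyehzba] → [moyehspa]

[tososwom], [navzgo], [moyehspa]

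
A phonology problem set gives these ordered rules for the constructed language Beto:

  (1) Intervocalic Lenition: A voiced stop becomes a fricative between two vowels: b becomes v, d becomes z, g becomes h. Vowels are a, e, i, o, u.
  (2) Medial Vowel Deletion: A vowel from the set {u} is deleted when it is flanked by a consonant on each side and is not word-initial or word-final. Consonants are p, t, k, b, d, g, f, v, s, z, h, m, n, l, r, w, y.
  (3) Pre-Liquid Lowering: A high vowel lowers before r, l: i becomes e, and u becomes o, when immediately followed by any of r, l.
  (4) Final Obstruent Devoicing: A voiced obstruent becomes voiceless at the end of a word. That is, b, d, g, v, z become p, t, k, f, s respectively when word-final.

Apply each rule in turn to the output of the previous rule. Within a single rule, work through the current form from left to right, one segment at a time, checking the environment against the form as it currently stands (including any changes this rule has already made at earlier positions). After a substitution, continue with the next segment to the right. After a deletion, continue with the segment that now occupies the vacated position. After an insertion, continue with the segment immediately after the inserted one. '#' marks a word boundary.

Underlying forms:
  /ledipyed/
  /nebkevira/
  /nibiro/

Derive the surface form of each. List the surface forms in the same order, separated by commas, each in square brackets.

[lezipyet], [nebkevera], [nivero]

/ledipyed/:
  (1) Intervocalic Lenition: [ledipyed] → [lezipyed]
  (2) Medial Vowel Deletion: no change — [lezipyed]
  (3) Pre-Liquid Lowering: no change — [lezipyed]
  (4) Final Obstruent Devoicing: [lezipyed] → [lezipyet]
/nebkevira/:
  (1) Intervocalic Lenition: no change — [nebkevira]
  (2) Medial Vowel Deletion: no change — [nebkevira]
  (3) Pre-Liquid Lowering: [nebkevira] → [nebkevera]
  (4) Final Obstruent Devoicing: no change — [nebkevera]
/nibiro/:
  (1) Intervocalic Lenition: [nibiro] → [niviro]
  (2) Medial Vowel Deletion: no change — [niviro]
  (3) Pre-Liquid Lowering: [niviro] → [nivero]
  (4) Final Obstruent Devoicing: no change — [nivero]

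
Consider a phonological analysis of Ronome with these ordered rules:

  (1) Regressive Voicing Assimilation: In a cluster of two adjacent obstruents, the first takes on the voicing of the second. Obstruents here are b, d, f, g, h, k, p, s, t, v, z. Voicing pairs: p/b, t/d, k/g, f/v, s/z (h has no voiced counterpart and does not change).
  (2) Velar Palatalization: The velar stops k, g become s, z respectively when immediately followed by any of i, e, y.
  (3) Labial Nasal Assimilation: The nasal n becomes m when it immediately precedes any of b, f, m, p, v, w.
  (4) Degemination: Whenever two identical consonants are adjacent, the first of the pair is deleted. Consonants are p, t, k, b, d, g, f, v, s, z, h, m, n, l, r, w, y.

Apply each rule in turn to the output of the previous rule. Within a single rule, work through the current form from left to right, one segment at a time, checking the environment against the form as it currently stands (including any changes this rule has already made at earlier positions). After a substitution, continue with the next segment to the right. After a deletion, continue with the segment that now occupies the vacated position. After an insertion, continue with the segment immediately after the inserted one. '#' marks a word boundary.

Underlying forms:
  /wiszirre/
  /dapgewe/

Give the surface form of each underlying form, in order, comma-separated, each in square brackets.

/wiszirre/:
  (1) Regressive Voicing Assimilation: [wiszirre] → [wizzirre]
  (2) Velar Palatalization: no change — [wizzirre]
  (3) Labial Nasal Assimilation: no change — [wizzirre]
  (4) Degemination: [wizzirre] → [wizire]
/dapgewe/:
  (1) Regressive Voicing Assimilation: [dapgewe] → [dabgewe]
  (2) Velar Palatalization: [dabgewe] → [dabzewe]
  (3) Labial Nasal Assimilation: no change — [dabzewe]
  (4) Degemination: no change — [dabzewe]

[wizire], [dabzewe]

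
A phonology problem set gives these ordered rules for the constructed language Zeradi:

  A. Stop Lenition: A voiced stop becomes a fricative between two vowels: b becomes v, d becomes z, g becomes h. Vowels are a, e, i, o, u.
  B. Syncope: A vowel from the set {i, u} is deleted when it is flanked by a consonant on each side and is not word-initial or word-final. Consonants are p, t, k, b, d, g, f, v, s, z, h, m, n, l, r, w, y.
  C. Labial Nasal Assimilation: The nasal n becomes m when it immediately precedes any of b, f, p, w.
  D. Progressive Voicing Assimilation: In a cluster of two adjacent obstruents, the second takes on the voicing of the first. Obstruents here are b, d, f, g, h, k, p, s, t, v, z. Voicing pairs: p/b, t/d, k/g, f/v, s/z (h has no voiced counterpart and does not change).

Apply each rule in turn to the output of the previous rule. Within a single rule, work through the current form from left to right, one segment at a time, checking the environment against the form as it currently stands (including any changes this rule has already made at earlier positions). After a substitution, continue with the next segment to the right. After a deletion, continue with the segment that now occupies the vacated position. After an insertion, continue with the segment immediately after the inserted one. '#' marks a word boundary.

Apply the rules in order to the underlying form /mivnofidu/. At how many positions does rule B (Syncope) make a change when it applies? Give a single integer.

A Stop Lenition: [mivnofidu] → [mivnofizu]
B Syncope: [mivnofizu] → [mvnofzu]
C Labial Nasal Assimilation: no change — [mvnofzu]
D Progressive Voicing Assimilation: [mvnofzu] → [mvnofsu]
Rule B changed 2 position(s).

2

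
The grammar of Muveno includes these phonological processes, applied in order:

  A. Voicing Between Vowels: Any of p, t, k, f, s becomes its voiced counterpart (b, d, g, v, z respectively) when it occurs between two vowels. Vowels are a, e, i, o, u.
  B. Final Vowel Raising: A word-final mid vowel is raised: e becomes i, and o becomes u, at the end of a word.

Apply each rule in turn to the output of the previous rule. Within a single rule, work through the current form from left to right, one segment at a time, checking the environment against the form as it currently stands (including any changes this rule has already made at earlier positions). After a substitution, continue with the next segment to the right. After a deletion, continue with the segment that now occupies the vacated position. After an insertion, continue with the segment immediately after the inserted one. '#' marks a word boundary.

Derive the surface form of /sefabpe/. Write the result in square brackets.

[sevabpi]

A Voicing Between Vowels: [sefabpe] → [sevabpe]
B Final Vowel Raising: [sevabpe] → [sevabpi]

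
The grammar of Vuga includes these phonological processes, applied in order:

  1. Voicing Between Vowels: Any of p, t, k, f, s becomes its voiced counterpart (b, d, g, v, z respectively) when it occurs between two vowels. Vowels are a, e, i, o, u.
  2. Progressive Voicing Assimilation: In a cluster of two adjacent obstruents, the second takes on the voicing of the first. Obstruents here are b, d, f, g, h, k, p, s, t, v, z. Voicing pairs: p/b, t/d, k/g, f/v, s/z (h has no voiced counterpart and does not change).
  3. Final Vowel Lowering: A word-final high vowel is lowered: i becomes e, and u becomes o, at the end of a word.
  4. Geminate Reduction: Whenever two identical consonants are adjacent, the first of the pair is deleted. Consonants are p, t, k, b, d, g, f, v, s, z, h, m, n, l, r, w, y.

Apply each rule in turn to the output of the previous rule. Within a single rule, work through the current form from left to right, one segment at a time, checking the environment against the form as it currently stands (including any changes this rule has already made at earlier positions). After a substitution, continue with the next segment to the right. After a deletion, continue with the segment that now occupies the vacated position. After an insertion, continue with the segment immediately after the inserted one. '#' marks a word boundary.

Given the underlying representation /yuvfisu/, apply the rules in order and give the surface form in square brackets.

[yuvizo]

1 Voicing Between Vowels: [yuvfisu] → [yuvfizu]
2 Progressive Voicing Assimilation: [yuvfizu] → [yuvvizu]
3 Final Vowel Lowering: [yuvvizu] → [yuvvizo]
4 Geminate Reduction: [yuvvizo] → [yuvizo]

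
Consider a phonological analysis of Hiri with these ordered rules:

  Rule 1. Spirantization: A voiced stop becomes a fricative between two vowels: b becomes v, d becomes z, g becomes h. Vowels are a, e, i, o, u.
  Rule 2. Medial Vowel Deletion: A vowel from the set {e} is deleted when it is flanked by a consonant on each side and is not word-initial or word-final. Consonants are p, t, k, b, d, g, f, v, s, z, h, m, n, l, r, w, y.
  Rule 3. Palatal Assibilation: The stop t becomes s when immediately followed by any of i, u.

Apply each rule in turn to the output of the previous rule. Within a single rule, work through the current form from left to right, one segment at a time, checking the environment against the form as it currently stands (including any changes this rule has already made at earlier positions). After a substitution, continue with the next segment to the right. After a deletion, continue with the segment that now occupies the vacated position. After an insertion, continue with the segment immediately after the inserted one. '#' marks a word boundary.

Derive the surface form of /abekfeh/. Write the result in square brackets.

Rule 1 Spirantization: [abekfeh] → [avekfeh]
Rule 2 Medial Vowel Deletion: [avekfeh] → [avkfh]
Rule 3 Palatal Assibilation: no change — [avkfh]

[avkfh]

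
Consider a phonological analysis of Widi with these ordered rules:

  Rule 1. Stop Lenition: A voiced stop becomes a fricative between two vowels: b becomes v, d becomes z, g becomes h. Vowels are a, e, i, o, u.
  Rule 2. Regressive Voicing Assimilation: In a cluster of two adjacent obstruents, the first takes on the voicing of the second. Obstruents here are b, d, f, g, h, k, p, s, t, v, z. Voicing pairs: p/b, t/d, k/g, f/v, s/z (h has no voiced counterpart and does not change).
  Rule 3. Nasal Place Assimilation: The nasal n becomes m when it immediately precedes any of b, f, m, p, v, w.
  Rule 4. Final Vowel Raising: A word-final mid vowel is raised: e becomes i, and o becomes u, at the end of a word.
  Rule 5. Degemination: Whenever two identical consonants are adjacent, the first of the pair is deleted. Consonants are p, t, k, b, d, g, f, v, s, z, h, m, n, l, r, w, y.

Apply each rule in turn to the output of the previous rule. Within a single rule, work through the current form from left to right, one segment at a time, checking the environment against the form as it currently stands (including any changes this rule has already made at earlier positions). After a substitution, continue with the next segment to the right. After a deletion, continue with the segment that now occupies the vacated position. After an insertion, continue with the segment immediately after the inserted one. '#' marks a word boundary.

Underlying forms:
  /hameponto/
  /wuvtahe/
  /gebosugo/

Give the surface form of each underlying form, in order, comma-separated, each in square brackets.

[hamepontu], [wuftahi], [gevosuhu]

/hameponto/:
  Rule 1 Stop Lenition: no change — [hameponto]
  Rule 2 Regressive Voicing Assimilation: no change — [hameponto]
  Rule 3 Nasal Place Assimilation: no change — [hameponto]
  Rule 4 Final Vowel Raising: [hameponto] → [hamepontu]
  Rule 5 Degemination: no change — [hamepontu]
/wuvtahe/:
  Rule 1 Stop Lenition: no change — [wuvtahe]
  Rule 2 Regressive Voicing Assimilation: [wuvtahe] → [wuftahe]
  Rule 3 Nasal Place Assimilation: no change — [wuftahe]
  Rule 4 Final Vowel Raising: [wuftahe] → [wuftahi]
  Rule 5 Degemination: no change — [wuftahi]
/gebosugo/:
  Rule 1 Stop Lenition: [gebosugo] → [gevosuho]
  Rule 2 Regressive Voicing Assimilation: no change — [gevosuho]
  Rule 3 Nasal Place Assimilation: no change — [gevosuho]
  Rule 4 Final Vowel Raising: [gevosuho] → [gevosuhu]
  Rule 5 Degemination: no change — [gevosuhu]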